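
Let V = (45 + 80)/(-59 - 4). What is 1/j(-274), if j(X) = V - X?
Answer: 63/17137 ≈ 0.0036763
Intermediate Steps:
V = -125/63 (V = 125/(-63) = 125*(-1/63) = -125/63 ≈ -1.9841)
j(X) = -125/63 - X
1/j(-274) = 1/(-125/63 - 1*(-274)) = 1/(-125/63 + 274) = 1/(17137/63) = 63/17137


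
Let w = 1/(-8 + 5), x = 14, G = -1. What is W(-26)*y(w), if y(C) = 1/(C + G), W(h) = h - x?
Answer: 30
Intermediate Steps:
W(h) = -14 + h (W(h) = h - 1*14 = h - 14 = -14 + h)
w = -⅓ (w = 1/(-3) = -⅓ ≈ -0.33333)
y(C) = 1/(-1 + C) (y(C) = 1/(C - 1) = 1/(-1 + C))
W(-26)*y(w) = (-14 - 26)/(-1 - ⅓) = -40/(-4/3) = -40*(-¾) = 30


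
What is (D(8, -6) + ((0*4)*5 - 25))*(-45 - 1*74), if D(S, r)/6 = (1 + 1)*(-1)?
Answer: 4403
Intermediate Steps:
D(S, r) = -12 (D(S, r) = 6*((1 + 1)*(-1)) = 6*(2*(-1)) = 6*(-2) = -12)
(D(8, -6) + ((0*4)*5 - 25))*(-45 - 1*74) = (-12 + ((0*4)*5 - 25))*(-45 - 1*74) = (-12 + (0*5 - 25))*(-45 - 74) = (-12 + (0 - 25))*(-119) = (-12 - 25)*(-119) = -37*(-119) = 4403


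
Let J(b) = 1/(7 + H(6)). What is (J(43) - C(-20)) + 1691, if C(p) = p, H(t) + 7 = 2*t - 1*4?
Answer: 13689/8 ≈ 1711.1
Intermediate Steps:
H(t) = -11 + 2*t (H(t) = -7 + (2*t - 1*4) = -7 + (2*t - 4) = -7 + (-4 + 2*t) = -11 + 2*t)
J(b) = ⅛ (J(b) = 1/(7 + (-11 + 2*6)) = 1/(7 + (-11 + 12)) = 1/(7 + 1) = 1/8 = ⅛)
(J(43) - C(-20)) + 1691 = (⅛ - 1*(-20)) + 1691 = (⅛ + 20) + 1691 = 161/8 + 1691 = 13689/8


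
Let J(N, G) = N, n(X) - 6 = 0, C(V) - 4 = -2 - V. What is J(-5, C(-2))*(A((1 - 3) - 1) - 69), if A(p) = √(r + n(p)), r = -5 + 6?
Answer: 345 - 5*√7 ≈ 331.77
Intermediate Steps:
C(V) = 2 - V (C(V) = 4 + (-2 - V) = 2 - V)
n(X) = 6 (n(X) = 6 + 0 = 6)
r = 1
A(p) = √7 (A(p) = √(1 + 6) = √7)
J(-5, C(-2))*(A((1 - 3) - 1) - 69) = -5*(√7 - 69) = -5*(-69 + √7) = 345 - 5*√7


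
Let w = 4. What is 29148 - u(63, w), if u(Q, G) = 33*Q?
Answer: 27069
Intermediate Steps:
29148 - u(63, w) = 29148 - 33*63 = 29148 - 1*2079 = 29148 - 2079 = 27069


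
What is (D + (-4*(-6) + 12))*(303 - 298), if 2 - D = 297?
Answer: -1295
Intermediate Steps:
D = -295 (D = 2 - 1*297 = 2 - 297 = -295)
(D + (-4*(-6) + 12))*(303 - 298) = (-295 + (-4*(-6) + 12))*(303 - 298) = (-295 + (24 + 12))*5 = (-295 + 36)*5 = -259*5 = -1295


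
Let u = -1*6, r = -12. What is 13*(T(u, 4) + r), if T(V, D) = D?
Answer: -104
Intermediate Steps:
u = -6
13*(T(u, 4) + r) = 13*(4 - 12) = 13*(-8) = -104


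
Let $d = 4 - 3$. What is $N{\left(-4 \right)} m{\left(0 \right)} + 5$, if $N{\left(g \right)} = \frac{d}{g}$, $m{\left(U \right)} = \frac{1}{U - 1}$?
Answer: $\frac{21}{4} \approx 5.25$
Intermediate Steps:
$m{\left(U \right)} = \frac{1}{-1 + U}$
$d = 1$
$N{\left(g \right)} = \frac{1}{g}$ ($N{\left(g \right)} = 1 \frac{1}{g} = \frac{1}{g}$)
$N{\left(-4 \right)} m{\left(0 \right)} + 5 = \frac{1}{\left(-4\right) \left(-1 + 0\right)} + 5 = - \frac{1}{4 \left(-1\right)} + 5 = \left(- \frac{1}{4}\right) \left(-1\right) + 5 = \frac{1}{4} + 5 = \frac{21}{4}$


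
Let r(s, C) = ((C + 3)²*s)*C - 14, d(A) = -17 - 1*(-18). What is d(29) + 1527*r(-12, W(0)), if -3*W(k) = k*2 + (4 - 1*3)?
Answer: 66173/3 ≈ 22058.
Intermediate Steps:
d(A) = 1 (d(A) = -17 + 18 = 1)
W(k) = -⅓ - 2*k/3 (W(k) = -(k*2 + (4 - 1*3))/3 = -(2*k + (4 - 3))/3 = -(2*k + 1)/3 = -(1 + 2*k)/3 = -⅓ - 2*k/3)
r(s, C) = -14 + C*s*(3 + C)² (r(s, C) = ((3 + C)²*s)*C - 14 = (s*(3 + C)²)*C - 14 = C*s*(3 + C)² - 14 = -14 + C*s*(3 + C)²)
d(29) + 1527*r(-12, W(0)) = 1 + 1527*(-14 + (-⅓ - ⅔*0)*(-12)*(3 + (-⅓ - ⅔*0))²) = 1 + 1527*(-14 + (-⅓ + 0)*(-12)*(3 + (-⅓ + 0))²) = 1 + 1527*(-14 - ⅓*(-12)*(3 - ⅓)²) = 1 + 1527*(-14 - ⅓*(-12)*(8/3)²) = 1 + 1527*(-14 - ⅓*(-12)*64/9) = 1 + 1527*(-14 + 256/9) = 1 + 1527*(130/9) = 1 + 66170/3 = 66173/3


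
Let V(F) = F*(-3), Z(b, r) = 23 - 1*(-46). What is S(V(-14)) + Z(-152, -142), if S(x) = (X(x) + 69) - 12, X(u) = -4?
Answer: 122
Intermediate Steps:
Z(b, r) = 69 (Z(b, r) = 23 + 46 = 69)
V(F) = -3*F
S(x) = 53 (S(x) = (-4 + 69) - 12 = 65 - 12 = 53)
S(V(-14)) + Z(-152, -142) = 53 + 69 = 122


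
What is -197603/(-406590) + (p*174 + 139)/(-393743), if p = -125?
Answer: 86591614519/160091966370 ≈ 0.54089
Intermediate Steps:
-197603/(-406590) + (p*174 + 139)/(-393743) = -197603/(-406590) + (-125*174 + 139)/(-393743) = -197603*(-1/406590) + (-21750 + 139)*(-1/393743) = 197603/406590 - 21611*(-1/393743) = 197603/406590 + 21611/393743 = 86591614519/160091966370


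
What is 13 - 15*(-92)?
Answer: 1393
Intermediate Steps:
13 - 15*(-92) = 13 + 1380 = 1393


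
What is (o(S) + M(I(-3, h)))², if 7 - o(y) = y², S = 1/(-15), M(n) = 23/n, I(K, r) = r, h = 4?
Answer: 131583841/810000 ≈ 162.45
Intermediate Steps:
S = -1/15 ≈ -0.066667
o(y) = 7 - y²
(o(S) + M(I(-3, h)))² = ((7 - (-1/15)²) + 23/4)² = ((7 - 1*1/225) + 23*(¼))² = ((7 - 1/225) + 23/4)² = (1574/225 + 23/4)² = (11471/900)² = 131583841/810000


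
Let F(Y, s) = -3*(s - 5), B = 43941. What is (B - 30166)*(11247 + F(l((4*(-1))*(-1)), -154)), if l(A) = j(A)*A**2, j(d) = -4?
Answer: 161498100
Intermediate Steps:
l(A) = -4*A**2
F(Y, s) = 15 - 3*s (F(Y, s) = -3*(-5 + s) = 15 - 3*s)
(B - 30166)*(11247 + F(l((4*(-1))*(-1)), -154)) = (43941 - 30166)*(11247 + (15 - 3*(-154))) = 13775*(11247 + (15 + 462)) = 13775*(11247 + 477) = 13775*11724 = 161498100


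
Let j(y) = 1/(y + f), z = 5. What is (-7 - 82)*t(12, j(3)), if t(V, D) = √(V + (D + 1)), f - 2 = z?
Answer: -89*√1310/10 ≈ -322.13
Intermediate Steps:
f = 7 (f = 2 + 5 = 7)
j(y) = 1/(7 + y) (j(y) = 1/(y + 7) = 1/(7 + y))
t(V, D) = √(1 + D + V) (t(V, D) = √(V + (1 + D)) = √(1 + D + V))
(-7 - 82)*t(12, j(3)) = (-7 - 82)*√(1 + 1/(7 + 3) + 12) = -89*√(1 + 1/10 + 12) = -89*√(1 + ⅒ + 12) = -89*√1310/10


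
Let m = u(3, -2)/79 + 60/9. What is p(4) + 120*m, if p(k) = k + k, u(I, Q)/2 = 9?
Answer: 65992/79 ≈ 835.34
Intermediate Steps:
u(I, Q) = 18 (u(I, Q) = 2*9 = 18)
m = 1634/237 (m = 18/79 + 60/9 = 18*(1/79) + 60*(⅑) = 18/79 + 20/3 = 1634/237 ≈ 6.8945)
p(k) = 2*k
p(4) + 120*m = 2*4 + 120*(1634/237) = 8 + 65360/79 = 65992/79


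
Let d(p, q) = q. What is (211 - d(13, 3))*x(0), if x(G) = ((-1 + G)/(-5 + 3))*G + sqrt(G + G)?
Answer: 0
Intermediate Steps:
x(G) = G*(1/2 - G/2) + sqrt(2)*sqrt(G) (x(G) = ((-1 + G)/(-2))*G + sqrt(2*G) = ((-1 + G)*(-1/2))*G + sqrt(2)*sqrt(G) = (1/2 - G/2)*G + sqrt(2)*sqrt(G) = G*(1/2 - G/2) + sqrt(2)*sqrt(G))
(211 - d(13, 3))*x(0) = (211 - 1*3)*((1/2)*0 - 1/2*0**2 + sqrt(2)*sqrt(0)) = (211 - 3)*(0 - 1/2*0 + sqrt(2)*0) = 208*(0 + 0 + 0) = 208*0 = 0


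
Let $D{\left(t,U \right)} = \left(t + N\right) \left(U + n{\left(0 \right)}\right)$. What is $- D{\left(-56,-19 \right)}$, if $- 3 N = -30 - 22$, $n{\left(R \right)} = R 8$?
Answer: $- \frac{2204}{3} \approx -734.67$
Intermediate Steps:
$n{\left(R \right)} = 8 R$
$N = \frac{52}{3}$ ($N = - \frac{-30 - 22}{3} = \left(- \frac{1}{3}\right) \left(-52\right) = \frac{52}{3} \approx 17.333$)
$D{\left(t,U \right)} = U \left(\frac{52}{3} + t\right)$ ($D{\left(t,U \right)} = \left(t + \frac{52}{3}\right) \left(U + 8 \cdot 0\right) = \left(\frac{52}{3} + t\right) \left(U + 0\right) = \left(\frac{52}{3} + t\right) U = U \left(\frac{52}{3} + t\right)$)
$- D{\left(-56,-19 \right)} = - \frac{\left(-19\right) \left(52 + 3 \left(-56\right)\right)}{3} = - \frac{\left(-19\right) \left(52 - 168\right)}{3} = - \frac{\left(-19\right) \left(-116\right)}{3} = \left(-1\right) \frac{2204}{3} = - \frac{2204}{3}$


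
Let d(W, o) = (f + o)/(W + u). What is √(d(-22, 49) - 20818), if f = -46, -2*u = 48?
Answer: I*√44051026/46 ≈ 144.28*I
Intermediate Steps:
u = -24 (u = -½*48 = -24)
d(W, o) = (-46 + o)/(-24 + W) (d(W, o) = (-46 + o)/(W - 24) = (-46 + o)/(-24 + W))
√(d(-22, 49) - 20818) = √((-46 + 49)/(-24 - 22) - 20818) = √(3/(-46) - 20818) = √(-1/46*3 - 20818) = √(-3/46 - 20818) = √(-957631/46) = I*√44051026/46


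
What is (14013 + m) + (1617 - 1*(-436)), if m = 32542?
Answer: 48608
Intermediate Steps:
(14013 + m) + (1617 - 1*(-436)) = (14013 + 32542) + (1617 - 1*(-436)) = 46555 + (1617 + 436) = 46555 + 2053 = 48608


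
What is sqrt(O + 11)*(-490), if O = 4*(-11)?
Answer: -490*I*sqrt(33) ≈ -2814.8*I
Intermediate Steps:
O = -44
sqrt(O + 11)*(-490) = sqrt(-44 + 11)*(-490) = sqrt(-33)*(-490) = (I*sqrt(33))*(-490) = -490*I*sqrt(33)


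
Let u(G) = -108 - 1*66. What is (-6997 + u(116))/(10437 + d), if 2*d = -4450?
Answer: -7171/8212 ≈ -0.87323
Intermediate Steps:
d = -2225 (d = (½)*(-4450) = -2225)
u(G) = -174 (u(G) = -108 - 66 = -174)
(-6997 + u(116))/(10437 + d) = (-6997 - 174)/(10437 - 2225) = -7171/8212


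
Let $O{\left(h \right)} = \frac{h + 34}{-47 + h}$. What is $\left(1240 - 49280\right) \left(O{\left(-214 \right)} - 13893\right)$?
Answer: $\frac{19354211080}{29} \approx 6.6739 \cdot 10^{8}$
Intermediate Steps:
$O{\left(h \right)} = \frac{34 + h}{-47 + h}$
$\left(1240 - 49280\right) \left(O{\left(-214 \right)} - 13893\right) = \left(1240 - 49280\right) \left(\frac{34 - 214}{-47 - 214} - 13893\right) = - 48040 \left(\frac{1}{-261} \left(-180\right) - 13893\right) = - 48040 \left(\left(- \frac{1}{261}\right) \left(-180\right) - 13893\right) = - 48040 \left(\frac{20}{29} - 13893\right) = \left(-48040\right) \left(- \frac{402877}{29}\right) = \frac{19354211080}{29}$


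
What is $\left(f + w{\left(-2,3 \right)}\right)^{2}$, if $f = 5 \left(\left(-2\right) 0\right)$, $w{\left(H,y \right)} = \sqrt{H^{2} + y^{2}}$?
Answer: $13$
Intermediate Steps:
$f = 0$ ($f = 5 \cdot 0 = 0$)
$\left(f + w{\left(-2,3 \right)}\right)^{2} = \left(0 + \sqrt{\left(-2\right)^{2} + 3^{2}}\right)^{2} = \left(0 + \sqrt{4 + 9}\right)^{2} = \left(0 + \sqrt{13}\right)^{2} = \left(\sqrt{13}\right)^{2} = 13$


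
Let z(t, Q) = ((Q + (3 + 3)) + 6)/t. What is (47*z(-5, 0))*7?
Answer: -3948/5 ≈ -789.60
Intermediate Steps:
z(t, Q) = (12 + Q)/t (z(t, Q) = ((Q + 6) + 6)/t = ((6 + Q) + 6)/t = (12 + Q)/t)
(47*z(-5, 0))*7 = (47*((12 + 0)/(-5)))*7 = (47*(-1/5*12))*7 = (47*(-12/5))*7 = -564/5*7 = -3948/5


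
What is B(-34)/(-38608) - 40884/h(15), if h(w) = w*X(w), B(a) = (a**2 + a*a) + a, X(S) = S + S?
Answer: -131622881/1447800 ≈ -90.912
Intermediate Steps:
X(S) = 2*S
B(a) = a + 2*a**2 (B(a) = (a**2 + a**2) + a = 2*a**2 + a = a + 2*a**2)
h(w) = 2*w**2 (h(w) = w*(2*w) = 2*w**2)
B(-34)/(-38608) - 40884/h(15) = -34*(1 + 2*(-34))/(-38608) - 40884/(2*15**2) = -34*(1 - 68)*(-1/38608) - 40884/(2*225) = -34*(-67)*(-1/38608) - 40884/450 = 2278*(-1/38608) - 40884*1/450 = -1139/19304 - 6814/75 = -131622881/1447800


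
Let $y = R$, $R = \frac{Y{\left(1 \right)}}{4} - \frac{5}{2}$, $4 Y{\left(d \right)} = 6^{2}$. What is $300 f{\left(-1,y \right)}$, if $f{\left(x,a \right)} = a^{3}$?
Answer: $- \frac{75}{16} \approx -4.6875$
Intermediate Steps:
$Y{\left(d \right)} = 9$ ($Y{\left(d \right)} = \frac{6^{2}}{4} = \frac{1}{4} \cdot 36 = 9$)
$R = - \frac{1}{4}$ ($R = \frac{9}{4} - \frac{5}{2} = - \frac{1}{4} \approx -0.25$)
$y = - \frac{1}{4} \approx -0.25$
$300 f{\left(-1,y \right)} = 300 \left(- \frac{1}{4}\right)^{3} = 300 \left(- \frac{1}{64}\right) = - \frac{75}{16}$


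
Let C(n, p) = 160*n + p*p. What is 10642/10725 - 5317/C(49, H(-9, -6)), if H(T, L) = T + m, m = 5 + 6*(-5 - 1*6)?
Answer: 1208527/2102100 ≈ 0.57491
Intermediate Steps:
m = -61 (m = 5 + 6*(-5 - 6) = 5 + 6*(-11) = 5 - 66 = -61)
H(T, L) = -61 + T (H(T, L) = T - 61 = -61 + T)
C(n, p) = p² + 160*n (C(n, p) = 160*n + p² = p² + 160*n)
10642/10725 - 5317/C(49, H(-9, -6)) = 10642/10725 - 5317/((-61 - 9)² + 160*49) = 10642*(1/10725) - 5317/((-70)² + 7840) = 10642/10725 - 5317/(4900 + 7840) = 10642/10725 - 5317/12740 = 10642/10725 - 5317*1/12740 = 10642/10725 - 409/980 = 1208527/2102100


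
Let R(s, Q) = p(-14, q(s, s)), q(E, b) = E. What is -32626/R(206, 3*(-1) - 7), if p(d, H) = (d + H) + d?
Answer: -16313/89 ≈ -183.29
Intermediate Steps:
p(d, H) = H + 2*d (p(d, H) = (H + d) + d = H + 2*d)
R(s, Q) = -28 + s (R(s, Q) = s + 2*(-14) = s - 28 = -28 + s)
-32626/R(206, 3*(-1) - 7) = -32626/(-28 + 206) = -32626/178 = -32626*1/178 = -16313/89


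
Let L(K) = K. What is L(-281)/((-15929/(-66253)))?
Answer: -18617093/15929 ≈ -1168.8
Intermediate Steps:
L(-281)/((-15929/(-66253))) = -281/((-15929/(-66253))) = -281/((-15929*(-1/66253))) = -281/15929/66253 = -281*66253/15929 = -18617093/15929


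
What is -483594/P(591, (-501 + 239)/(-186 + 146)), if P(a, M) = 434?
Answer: -241797/217 ≈ -1114.3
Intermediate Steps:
-483594/P(591, (-501 + 239)/(-186 + 146)) = -483594/434 = -483594*1/434 = -241797/217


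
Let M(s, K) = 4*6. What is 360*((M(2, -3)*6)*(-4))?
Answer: -207360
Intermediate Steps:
M(s, K) = 24
360*((M(2, -3)*6)*(-4)) = 360*((24*6)*(-4)) = 360*(144*(-4)) = 360*(-576) = -207360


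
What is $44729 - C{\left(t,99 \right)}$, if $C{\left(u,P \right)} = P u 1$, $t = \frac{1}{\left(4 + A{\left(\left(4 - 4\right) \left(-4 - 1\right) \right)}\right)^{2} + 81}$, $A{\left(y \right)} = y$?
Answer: $\frac{4338614}{97} \approx 44728.0$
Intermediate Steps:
$t = \frac{1}{97}$ ($t = \frac{1}{\left(4 + \left(4 - 4\right) \left(-4 - 1\right)\right)^{2} + 81} = \frac{1}{\left(4 + 0 \left(-5\right)\right)^{2} + 81} = \frac{1}{\left(4 + 0\right)^{2} + 81} = \frac{1}{4^{2} + 81} = \frac{1}{16 + 81} = \frac{1}{97} \approx 0.010309$)
$C{\left(u,P \right)} = P u$
$44729 - C{\left(t,99 \right)} = 44729 - 99 \cdot \frac{1}{97} = 44729 - \frac{99}{97} = \frac{4338614}{97}$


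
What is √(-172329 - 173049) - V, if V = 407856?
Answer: -407856 + I*√345378 ≈ -4.0786e+5 + 587.69*I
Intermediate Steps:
√(-172329 - 173049) - V = √(-172329 - 173049) - 1*407856 = √(-345378) - 407856 = I*√345378 - 407856 = -407856 + I*√345378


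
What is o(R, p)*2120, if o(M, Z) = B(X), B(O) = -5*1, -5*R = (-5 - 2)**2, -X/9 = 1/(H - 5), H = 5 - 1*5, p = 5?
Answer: -10600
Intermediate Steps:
H = 0 (H = 5 - 5 = 0)
X = 9/5 (X = -9/(0 - 5) = -9/(-5) = -9*(-1/5) = 9/5 ≈ 1.8000)
R = -49/5 (R = -(-5 - 2)**2/5 = -1/5*(-7)**2 = -1/5*49 = -49/5 ≈ -9.8000)
B(O) = -5
o(M, Z) = -5
o(R, p)*2120 = -5*2120 = -10600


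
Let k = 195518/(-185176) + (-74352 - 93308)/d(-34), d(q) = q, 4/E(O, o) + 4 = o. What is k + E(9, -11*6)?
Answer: 271596506803/55089860 ≈ 4930.1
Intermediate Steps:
E(O, o) = 4/(-4 + o)
k = 7759990137/1573996 (k = 195518/(-185176) + (-74352 - 93308)/(-34) = 195518*(-1/185176) - 167660*(-1/34) = -97759/92588 + 83830/17 = 7759990137/1573996 ≈ 4930.1)
k + E(9, -11*6) = 7759990137/1573996 + 4/(-4 - 11*6) = 7759990137/1573996 + 4/(-4 - 66) = 7759990137/1573996 + 4/(-70) = 7759990137/1573996 + 4*(-1/70) = 7759990137/1573996 - 2/35 = 271596506803/55089860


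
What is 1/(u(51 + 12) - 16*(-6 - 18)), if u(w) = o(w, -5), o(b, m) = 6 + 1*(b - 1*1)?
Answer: 1/452 ≈ 0.0022124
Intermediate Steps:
o(b, m) = 5 + b (o(b, m) = 6 + 1*(b - 1) = 6 + 1*(-1 + b) = 6 + (-1 + b) = 5 + b)
u(w) = 5 + w
1/(u(51 + 12) - 16*(-6 - 18)) = 1/((5 + (51 + 12)) - 16*(-6 - 18)) = 1/((5 + 63) - 16*(-24)) = 1/(68 + 384) = 1/452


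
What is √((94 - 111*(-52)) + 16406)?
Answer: 16*√87 ≈ 149.24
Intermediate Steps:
√((94 - 111*(-52)) + 16406) = √((94 + 5772) + 16406) = √(5866 + 16406) = √22272 = 16*√87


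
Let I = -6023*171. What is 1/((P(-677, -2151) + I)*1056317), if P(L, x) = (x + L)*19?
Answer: -1/1144693761805 ≈ -8.7360e-13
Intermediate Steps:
P(L, x) = 19*L + 19*x (P(L, x) = (L + x)*19 = 19*L + 19*x)
I = -1029933
1/((P(-677, -2151) + I)*1056317) = 1/(((19*(-677) + 19*(-2151)) - 1029933)*1056317) = (1/1056317)/((-12863 - 40869) - 1029933) = (1/1056317)/(-53732 - 1029933) = (1/1056317)/(-1083665) = -1/1083665*1/1056317 = -1/1144693761805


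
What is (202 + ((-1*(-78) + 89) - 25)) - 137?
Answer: 207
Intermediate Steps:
(202 + ((-1*(-78) + 89) - 25)) - 137 = (202 + ((78 + 89) - 25)) - 137 = (202 + (167 - 25)) - 137 = (202 + 142) - 137 = 344 - 137 = 207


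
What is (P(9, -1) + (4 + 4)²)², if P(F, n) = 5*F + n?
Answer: 11664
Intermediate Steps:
P(F, n) = n + 5*F
(P(9, -1) + (4 + 4)²)² = ((-1 + 5*9) + (4 + 4)²)² = ((-1 + 45) + 8²)² = (44 + 64)² = 108² = 11664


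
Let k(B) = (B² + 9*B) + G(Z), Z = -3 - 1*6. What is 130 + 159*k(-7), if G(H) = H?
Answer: -3527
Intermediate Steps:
Z = -9 (Z = -3 - 6 = -9)
k(B) = -9 + B² + 9*B (k(B) = (B² + 9*B) - 9 = -9 + B² + 9*B)
130 + 159*k(-7) = 130 + 159*(-9 + (-7)² + 9*(-7)) = 130 + 159*(-9 + 49 - 63) = 130 + 159*(-23) = 130 - 3657 = -3527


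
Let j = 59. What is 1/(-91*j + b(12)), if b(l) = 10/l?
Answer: -6/32209 ≈ -0.00018628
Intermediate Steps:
1/(-91*j + b(12)) = 1/(-91*59 + 10/12) = 1/(-5369 + 10*(1/12)) = 1/(-5369 + ⅚) = 1/(-32209/6) = -6/32209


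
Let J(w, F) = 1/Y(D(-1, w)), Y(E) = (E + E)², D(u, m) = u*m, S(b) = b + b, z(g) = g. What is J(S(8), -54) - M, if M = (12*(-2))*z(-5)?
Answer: -122879/1024 ≈ -120.00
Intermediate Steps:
S(b) = 2*b
D(u, m) = m*u
Y(E) = 4*E² (Y(E) = (2*E)² = 4*E²)
J(w, F) = 1/(4*w²) (J(w, F) = 1/(4*(w*(-1))²) = 1/(4*(-w)²) = 1/(4*w²))
M = 120 (M = (12*(-2))*(-5) = -24*(-5) = 120)
J(S(8), -54) - M = 1/(4*(2*8)²) - 1*120 = (¼)/16² - 120 = (¼)*(1/256) - 120 = 1/1024 - 120 = -122879/1024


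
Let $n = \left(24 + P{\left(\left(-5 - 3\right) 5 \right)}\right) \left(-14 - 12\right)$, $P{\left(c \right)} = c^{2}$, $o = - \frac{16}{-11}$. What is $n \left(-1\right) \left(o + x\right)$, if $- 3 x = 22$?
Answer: $- \frac{8191456}{33} \approx -2.4823 \cdot 10^{5}$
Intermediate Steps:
$o = \frac{16}{11}$ ($o = \left(-16\right) \left(- \frac{1}{11}\right) = \frac{16}{11} \approx 1.4545$)
$x = - \frac{22}{3}$ ($x = \left(- \frac{1}{3}\right) 22 = - \frac{22}{3} \approx -7.3333$)
$n = -42224$ ($n = \left(24 + \left(\left(-5 - 3\right) 5\right)^{2}\right) \left(-14 - 12\right) = \left(24 + \left(\left(-8\right) 5\right)^{2}\right) \left(-26\right) = \left(24 + \left(-40\right)^{2}\right) \left(-26\right) = \left(24 + 1600\right) \left(-26\right) = 1624 \left(-26\right) = -42224$)
$n \left(-1\right) \left(o + x\right) = \left(-42224\right) \left(-1\right) \left(\frac{16}{11} - \frac{22}{3}\right) = 42224 \left(- \frac{194}{33}\right) = - \frac{8191456}{33}$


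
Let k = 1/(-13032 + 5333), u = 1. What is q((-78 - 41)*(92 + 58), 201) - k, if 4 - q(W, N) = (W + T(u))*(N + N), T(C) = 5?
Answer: 55230270107/7699 ≈ 7.1737e+6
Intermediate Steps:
q(W, N) = 4 - 2*N*(5 + W) (q(W, N) = 4 - (W + 5)*(N + N) = 4 - (5 + W)*2*N = 4 - 2*N*(5 + W))
k = -1/7699 (k = 1/(-7699) = -1/7699 ≈ -0.00012989)
q((-78 - 41)*(92 + 58), 201) - k = (4 - 10*201 - 2*201*(-78 - 41)*(92 + 58)) - 1*(-1/7699) = (4 - 2010 - 2*201*(-119*150)) + 1/7699 = (4 - 2010 - 2*201*(-17850)) + 1/7699 = (4 - 2010 + 7175700) + 1/7699 = 7173694 + 1/7699 = 55230270107/7699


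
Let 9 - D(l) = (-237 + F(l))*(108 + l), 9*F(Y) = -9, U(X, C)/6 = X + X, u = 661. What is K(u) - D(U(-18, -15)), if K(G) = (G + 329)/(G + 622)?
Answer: 32967675/1283 ≈ 25696.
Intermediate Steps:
K(G) = (329 + G)/(622 + G)
U(X, C) = 12*X (U(X, C) = 6*(X + X) = 6*(2*X) = 12*X)
F(Y) = -1 (F(Y) = (1/9)*(-9) = -1)
D(l) = 25713 + 238*l (D(l) = 9 - (-237 - 1)*(108 + l) = 9 - (-238)*(108 + l) = 9 - (-25704 - 238*l) = 9 + (25704 + 238*l) = 25713 + 238*l)
K(u) - D(U(-18, -15)) = (329 + 661)/(622 + 661) - (25713 + 238*(12*(-18))) = 990/1283 - (25713 + 238*(-216)) = (1/1283)*990 - (25713 - 51408) = 990/1283 - 1*(-25695) = 990/1283 + 25695 = 32967675/1283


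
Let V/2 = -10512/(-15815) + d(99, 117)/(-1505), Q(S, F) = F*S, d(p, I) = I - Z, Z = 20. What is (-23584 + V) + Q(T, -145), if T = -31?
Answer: -90863938433/4760315 ≈ -19088.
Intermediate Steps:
d(p, I) = -20 + I (d(p, I) = I - 1*20 = I - 20 = -20 + I)
V = 5714602/4760315 (V = 2*(-10512/(-15815) + (-20 + 117)/(-1505)) = 2*(-10512*(-1/15815) + 97*(-1/1505)) = 2*(10512/15815 - 97/1505) = 2*(2857301/4760315) = 5714602/4760315 ≈ 1.2005)
(-23584 + V) + Q(T, -145) = (-23584 + 5714602/4760315) - 145*(-31) = -112261554358/4760315 + 4495 = -90863938433/4760315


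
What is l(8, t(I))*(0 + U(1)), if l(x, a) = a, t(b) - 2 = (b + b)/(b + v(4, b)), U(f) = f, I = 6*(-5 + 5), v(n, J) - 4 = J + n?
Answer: 2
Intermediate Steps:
v(n, J) = 4 + J + n (v(n, J) = 4 + (J + n) = 4 + J + n)
I = 0 (I = 6*0 = 0)
t(b) = 2 + 2*b/(8 + 2*b) (t(b) = 2 + (b + b)/(b + (4 + b + 4)) = 2 + (2*b)/(b + (8 + b)) = 2 + (2*b)/(8 + 2*b) = 2 + 2*b/(8 + 2*b))
l(8, t(I))*(0 + U(1)) = ((8 + 3*0)/(4 + 0))*(0 + 1) = ((8 + 0)/4)*1 = ((¼)*8)*1 = 2*1 = 2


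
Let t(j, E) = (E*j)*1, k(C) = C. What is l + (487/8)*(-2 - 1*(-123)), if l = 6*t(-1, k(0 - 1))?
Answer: 58975/8 ≈ 7371.9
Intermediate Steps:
t(j, E) = E*j
l = 6 (l = 6*((0 - 1)*(-1)) = 6*(-1*(-1)) = 6*1 = 6)
l + (487/8)*(-2 - 1*(-123)) = 6 + (487/8)*(-2 - 1*(-123)) = 6 + (487*(⅛))*(-2 + 123) = 6 + (487/8)*121 = 6 + 58927/8 = 58975/8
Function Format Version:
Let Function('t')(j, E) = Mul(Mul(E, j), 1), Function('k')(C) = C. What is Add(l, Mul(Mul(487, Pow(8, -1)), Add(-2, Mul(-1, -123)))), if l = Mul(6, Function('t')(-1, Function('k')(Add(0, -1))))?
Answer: Rational(58975, 8) ≈ 7371.9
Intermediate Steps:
Function('t')(j, E) = Mul(E, j)
l = 6 (l = Mul(6, Mul(Add(0, -1), -1)) = Mul(6, Mul(-1, -1)) = Mul(6, 1) = 6)
Add(l, Mul(Mul(487, Pow(8, -1)), Add(-2, Mul(-1, -123)))) = Add(6, Mul(Mul(487, Pow(8, -1)), Add(-2, Mul(-1, -123)))) = Add(6, Mul(Mul(487, Rational(1, 8)), Add(-2, 123))) = Add(6, Mul(Rational(487, 8), 121)) = Add(6, Rational(58927, 8)) = Rational(58975, 8)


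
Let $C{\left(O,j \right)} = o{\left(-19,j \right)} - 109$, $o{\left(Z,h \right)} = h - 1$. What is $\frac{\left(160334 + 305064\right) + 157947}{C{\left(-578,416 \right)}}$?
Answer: $\frac{623345}{306} \approx 2037.1$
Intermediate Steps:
$o{\left(Z,h \right)} = -1 + h$
$C{\left(O,j \right)} = -110 + j$ ($C{\left(O,j \right)} = \left(-1 + j\right) - 109 = -110 + j$)
$\frac{\left(160334 + 305064\right) + 157947}{C{\left(-578,416 \right)}} = \frac{\left(160334 + 305064\right) + 157947}{-110 + 416} = \frac{465398 + 157947}{306} = 623345 \cdot \frac{1}{306} = \frac{623345}{306}$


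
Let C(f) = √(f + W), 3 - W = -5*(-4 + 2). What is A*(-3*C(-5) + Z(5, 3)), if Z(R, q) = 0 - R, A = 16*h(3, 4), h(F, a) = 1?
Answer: -80 - 96*I*√3 ≈ -80.0 - 166.28*I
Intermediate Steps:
W = -7 (W = 3 - (-5)*(-4 + 2) = 3 - (-5)*(-2) = 3 - 1*10 = 3 - 10 = -7)
C(f) = √(-7 + f) (C(f) = √(f - 7) = √(-7 + f))
A = 16 (A = 16*1 = 16)
Z(R, q) = -R
A*(-3*C(-5) + Z(5, 3)) = 16*(-3*√(-7 - 5) - 1*5) = 16*(-6*I*√3 - 5) = 16*(-5 - 6*I*√3) = -80 - 96*I*√3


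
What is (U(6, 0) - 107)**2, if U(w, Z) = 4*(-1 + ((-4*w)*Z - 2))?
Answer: 14161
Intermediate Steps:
U(w, Z) = -12 - 16*Z*w (U(w, Z) = 4*(-1 + (-4*Z*w - 2)) = 4*(-1 + (-2 - 4*Z*w)) = 4*(-3 - 4*Z*w) = -12 - 16*Z*w)
(U(6, 0) - 107)**2 = ((-12 - 16*0*6) - 107)**2 = ((-12 + 0) - 107)**2 = (-12 - 107)**2 = (-119)**2 = 14161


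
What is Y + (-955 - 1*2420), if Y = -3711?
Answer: -7086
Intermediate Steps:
Y + (-955 - 1*2420) = -3711 + (-955 - 1*2420) = -3711 + (-955 - 2420) = -3711 - 3375 = -7086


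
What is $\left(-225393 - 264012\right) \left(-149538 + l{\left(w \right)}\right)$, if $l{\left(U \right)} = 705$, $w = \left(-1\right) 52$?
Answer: $72839614365$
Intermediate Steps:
$w = -52$
$\left(-225393 - 264012\right) \left(-149538 + l{\left(w \right)}\right) = \left(-225393 - 264012\right) \left(-149538 + 705\right) = \left(-489405\right) \left(-148833\right) = 72839614365$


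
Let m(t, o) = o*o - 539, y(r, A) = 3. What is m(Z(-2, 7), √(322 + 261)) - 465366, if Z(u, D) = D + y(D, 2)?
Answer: -465322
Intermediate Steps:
Z(u, D) = 3 + D (Z(u, D) = D + 3 = 3 + D)
m(t, o) = -539 + o² (m(t, o) = o² - 539 = -539 + o²)
m(Z(-2, 7), √(322 + 261)) - 465366 = (-539 + (√(322 + 261))²) - 465366 = (-539 + (√583)²) - 465366 = (-539 + 583) - 465366 = 44 - 465366 = -465322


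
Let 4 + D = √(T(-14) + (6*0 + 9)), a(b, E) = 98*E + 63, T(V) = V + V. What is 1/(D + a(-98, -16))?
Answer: -1509/2277100 - I*√19/2277100 ≈ -0.00066269 - 1.9142e-6*I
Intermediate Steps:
T(V) = 2*V
a(b, E) = 63 + 98*E
D = -4 + I*√19 (D = -4 + √(2*(-14) + (6*0 + 9)) = -4 + √(-28 + (0 + 9)) = -4 + √(-28 + 9) = -4 + √(-19) = -4 + I*√19 ≈ -4.0 + 4.3589*I)
1/(D + a(-98, -16)) = 1/((-4 + I*√19) + (63 + 98*(-16))) = 1/((-4 + I*√19) + (63 - 1568)) = 1/((-4 + I*√19) - 1505) = 1/(-1509 + I*√19)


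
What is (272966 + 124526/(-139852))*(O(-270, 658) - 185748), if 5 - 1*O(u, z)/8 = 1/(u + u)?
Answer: -79755183982630039/1573335 ≈ -5.0692e+10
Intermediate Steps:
O(u, z) = 40 - 4/u (O(u, z) = 40 - 8/(u + u) = 40 - 8*1/(2*u) = 40 - 4/u)
(272966 + 124526/(-139852))*(O(-270, 658) - 185748) = (272966 + 124526/(-139852))*((40 - 4/(-270)) - 185748) = (272966 + 124526*(-1/139852))*((40 - 4*(-1/270)) - 185748) = (272966 - 62263/69926)*((40 + 2/135) - 185748) = 19087358253*(5402/135 - 185748)/69926 = (19087358253/69926)*(-25070578/135) = -79755183982630039/1573335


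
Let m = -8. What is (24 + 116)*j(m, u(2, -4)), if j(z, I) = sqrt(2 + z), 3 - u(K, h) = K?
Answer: 140*I*sqrt(6) ≈ 342.93*I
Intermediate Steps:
u(K, h) = 3 - K
(24 + 116)*j(m, u(2, -4)) = (24 + 116)*sqrt(2 - 8) = 140*sqrt(-6) = 140*(I*sqrt(6)) = 140*I*sqrt(6)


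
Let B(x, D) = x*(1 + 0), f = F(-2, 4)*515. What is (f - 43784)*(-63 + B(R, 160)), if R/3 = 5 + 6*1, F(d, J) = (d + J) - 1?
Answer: 1298070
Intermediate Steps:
F(d, J) = -1 + J + d (F(d, J) = (J + d) - 1 = -1 + J + d)
R = 33 (R = 3*(5 + 6*1) = 3*(5 + 6) = 3*11 = 33)
f = 515 (f = (-1 + 4 - 2)*515 = 1*515 = 515)
B(x, D) = x (B(x, D) = x*1 = x)
(f - 43784)*(-63 + B(R, 160)) = (515 - 43784)*(-63 + 33) = -43269*(-30) = 1298070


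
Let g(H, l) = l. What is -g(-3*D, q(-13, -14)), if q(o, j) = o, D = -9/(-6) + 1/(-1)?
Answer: 13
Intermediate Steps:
D = 1/2 (D = -9*(-1/6) + 1*(-1) = 3/2 - 1 = 1/2 ≈ 0.50000)
-g(-3*D, q(-13, -14)) = -1*(-13) = 13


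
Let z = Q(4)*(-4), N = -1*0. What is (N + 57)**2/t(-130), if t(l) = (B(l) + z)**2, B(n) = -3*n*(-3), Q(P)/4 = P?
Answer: 3249/1522756 ≈ 0.0021336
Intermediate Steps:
Q(P) = 4*P
B(n) = 9*n
N = 0
z = -64 (z = (4*4)*(-4) = 16*(-4) = -64)
t(l) = (-64 + 9*l)**2 (t(l) = (9*l - 64)**2 = (-64 + 9*l)**2)
(N + 57)**2/t(-130) = (0 + 57)**2/((-64 + 9*(-130))**2) = 57**2/((-64 - 1170)**2) = 3249/((-1234)**2) = 3249/1522756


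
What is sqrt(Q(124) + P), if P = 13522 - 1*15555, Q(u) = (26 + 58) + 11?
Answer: I*sqrt(1938) ≈ 44.023*I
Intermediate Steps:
Q(u) = 95 (Q(u) = 84 + 11 = 95)
P = -2033 (P = 13522 - 15555 = -2033)
sqrt(Q(124) + P) = sqrt(95 - 2033) = sqrt(-1938) = I*sqrt(1938)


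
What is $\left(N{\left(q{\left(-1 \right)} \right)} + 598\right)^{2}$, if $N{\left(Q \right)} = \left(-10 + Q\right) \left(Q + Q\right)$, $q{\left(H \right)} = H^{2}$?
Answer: $336400$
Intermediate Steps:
$N{\left(Q \right)} = 2 Q \left(-10 + Q\right)$ ($N{\left(Q \right)} = \left(-10 + Q\right) 2 Q = 2 Q \left(-10 + Q\right)$)
$\left(N{\left(q{\left(-1 \right)} \right)} + 598\right)^{2} = \left(2 \left(-1\right)^{2} \left(-10 + \left(-1\right)^{2}\right) + 598\right)^{2} = \left(2 \cdot 1 \left(-10 + 1\right) + 598\right)^{2} = \left(2 \cdot 1 \left(-9\right) + 598\right)^{2} = \left(-18 + 598\right)^{2} = 580^{2} = 336400$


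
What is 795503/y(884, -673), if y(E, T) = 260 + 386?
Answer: 795503/646 ≈ 1231.4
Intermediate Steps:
y(E, T) = 646
795503/y(884, -673) = 795503/646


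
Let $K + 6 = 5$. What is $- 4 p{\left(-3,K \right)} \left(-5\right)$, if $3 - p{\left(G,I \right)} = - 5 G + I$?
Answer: $-220$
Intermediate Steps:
$K = -1$ ($K = -6 + 5 = -1$)
$p{\left(G,I \right)} = 3 - I + 5 G$ ($p{\left(G,I \right)} = 3 - \left(- 5 G + I\right) = 3 - \left(I - 5 G\right) = 3 + \left(- I + 5 G\right) = 3 - I + 5 G$)
$- 4 p{\left(-3,K \right)} \left(-5\right) = - 4 \left(3 - -1 + 5 \left(-3\right)\right) \left(-5\right) = - 4 \left(3 + 1 - 15\right) \left(-5\right) = \left(-4\right) \left(-11\right) \left(-5\right) = 44 \left(-5\right) = -220$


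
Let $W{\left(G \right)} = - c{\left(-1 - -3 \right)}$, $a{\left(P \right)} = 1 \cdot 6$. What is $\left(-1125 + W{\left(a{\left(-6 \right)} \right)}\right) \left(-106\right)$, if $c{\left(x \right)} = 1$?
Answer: $119356$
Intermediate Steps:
$a{\left(P \right)} = 6$
$W{\left(G \right)} = -1$ ($W{\left(G \right)} = \left(-1\right) 1 = -1$)
$\left(-1125 + W{\left(a{\left(-6 \right)} \right)}\right) \left(-106\right) = \left(-1125 - 1\right) \left(-106\right) = \left(-1126\right) \left(-106\right) = 119356$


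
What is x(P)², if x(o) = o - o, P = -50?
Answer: 0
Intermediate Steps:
x(o) = 0
x(P)² = 0² = 0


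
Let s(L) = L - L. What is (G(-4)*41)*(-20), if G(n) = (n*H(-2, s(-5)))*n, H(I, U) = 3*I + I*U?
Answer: 78720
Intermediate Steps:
s(L) = 0
G(n) = -6*n² (G(n) = (n*(-2*(3 + 0)))*n = (n*(-2*3))*n = (n*(-6))*n = (-6*n)*n = -6*n²)
(G(-4)*41)*(-20) = (-6*(-4)²*41)*(-20) = (-6*16*41)*(-20) = -96*41*(-20) = -3936*(-20) = 78720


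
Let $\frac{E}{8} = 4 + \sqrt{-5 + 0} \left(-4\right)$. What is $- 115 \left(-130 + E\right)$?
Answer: $11270 + 3680 i \sqrt{5} \approx 11270.0 + 8228.7 i$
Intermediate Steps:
$E = 32 - 32 i \sqrt{5}$ ($E = 8 \left(4 + \sqrt{-5 + 0} \left(-4\right)\right) = 8 \left(4 + \sqrt{-5} \left(-4\right)\right) = 8 \left(4 + i \sqrt{5} \left(-4\right)\right) = 8 \left(4 - 4 i \sqrt{5}\right) = 32 - 32 i \sqrt{5} \approx 32.0 - 71.554 i$)
$- 115 \left(-130 + E\right) = - 115 \left(-130 + \left(32 - 32 i \sqrt{5}\right)\right) = - 115 \left(-98 - 32 i \sqrt{5}\right) = 11270 + 3680 i \sqrt{5}$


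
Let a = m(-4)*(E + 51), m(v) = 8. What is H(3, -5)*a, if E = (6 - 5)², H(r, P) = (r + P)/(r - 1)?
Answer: -416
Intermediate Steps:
H(r, P) = (P + r)/(-1 + r)
E = 1 (E = 1² = 1)
a = 416 (a = 8*(1 + 51) = 8*52 = 416)
H(3, -5)*a = ((-5 + 3)/(-1 + 3))*416 = (-2/2)*416 = ((½)*(-2))*416 = -1*416 = -416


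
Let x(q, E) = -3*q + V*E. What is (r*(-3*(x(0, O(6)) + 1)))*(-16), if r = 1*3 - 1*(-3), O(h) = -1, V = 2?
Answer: -288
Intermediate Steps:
r = 6 (r = 3 + 3 = 6)
x(q, E) = -3*q + 2*E
(r*(-3*(x(0, O(6)) + 1)))*(-16) = (6*(-3*((-3*0 + 2*(-1)) + 1)))*(-16) = (6*(-3*((0 - 2) + 1)))*(-16) = (6*(-3*(-2 + 1)))*(-16) = (6*(-3*(-1)))*(-16) = (6*3)*(-16) = 18*(-16) = -288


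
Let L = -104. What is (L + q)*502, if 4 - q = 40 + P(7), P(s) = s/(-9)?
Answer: -629006/9 ≈ -69890.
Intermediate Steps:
P(s) = -s/9 (P(s) = s*(-⅑) = -s/9)
q = -317/9 (q = 4 - (40 - ⅑*7) = 4 - (40 - 7/9) = 4 - 1*353/9 = 4 - 353/9 = -317/9 ≈ -35.222)
(L + q)*502 = (-104 - 317/9)*502 = -1253/9*502 = -629006/9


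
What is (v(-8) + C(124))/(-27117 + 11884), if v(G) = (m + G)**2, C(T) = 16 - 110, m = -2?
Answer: -6/15233 ≈ -0.00039388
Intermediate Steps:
C(T) = -94
v(G) = (-2 + G)**2
(v(-8) + C(124))/(-27117 + 11884) = ((-2 - 8)**2 - 94)/(-27117 + 11884) = ((-10)**2 - 94)/(-15233) = (100 - 94)*(-1/15233) = 6*(-1/15233) = -6/15233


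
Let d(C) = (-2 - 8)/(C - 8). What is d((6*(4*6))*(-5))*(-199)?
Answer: -995/364 ≈ -2.7335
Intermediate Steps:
d(C) = -10/(-8 + C)
d((6*(4*6))*(-5))*(-199) = -10/(-8 + (6*(4*6))*(-5))*(-199) = -10/(-8 + (6*24)*(-5))*(-199) = -10/(-8 + 144*(-5))*(-199) = -10/(-8 - 720)*(-199) = -10/(-728)*(-199) = -10*(-1/728)*(-199) = (5/364)*(-199) = -995/364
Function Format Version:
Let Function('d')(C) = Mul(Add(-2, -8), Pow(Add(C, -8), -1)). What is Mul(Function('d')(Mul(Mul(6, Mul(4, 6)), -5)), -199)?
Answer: Rational(-995, 364) ≈ -2.7335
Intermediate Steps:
Function('d')(C) = Mul(-10, Pow(Add(-8, C), -1))
Mul(Function('d')(Mul(Mul(6, Mul(4, 6)), -5)), -199) = Mul(Mul(-10, Pow(Add(-8, Mul(Mul(6, Mul(4, 6)), -5)), -1)), -199) = Mul(Mul(-10, Pow(Add(-8, Mul(Mul(6, 24), -5)), -1)), -199) = Mul(Mul(-10, Pow(Add(-8, Mul(144, -5)), -1)), -199) = Mul(Mul(-10, Pow(Add(-8, -720), -1)), -199) = Mul(Mul(-10, Pow(-728, -1)), -199) = Mul(Mul(-10, Rational(-1, 728)), -199) = Mul(Rational(5, 364), -199) = Rational(-995, 364)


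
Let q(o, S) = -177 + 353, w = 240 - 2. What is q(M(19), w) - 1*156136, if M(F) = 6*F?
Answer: -155960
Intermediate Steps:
w = 238
q(o, S) = 176
q(M(19), w) - 1*156136 = 176 - 1*156136 = 176 - 156136 = -155960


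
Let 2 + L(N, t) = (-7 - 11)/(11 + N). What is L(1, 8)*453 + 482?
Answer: -2207/2 ≈ -1103.5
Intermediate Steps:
L(N, t) = -2 - 18/(11 + N) (L(N, t) = -2 + (-7 - 11)/(11 + N) = -2 - 18/(11 + N))
L(1, 8)*453 + 482 = (2*(-20 - 1*1)/(11 + 1))*453 + 482 = (2*(-20 - 1)/12)*453 + 482 = (2*(1/12)*(-21))*453 + 482 = -7/2*453 + 482 = -3171/2 + 482 = -2207/2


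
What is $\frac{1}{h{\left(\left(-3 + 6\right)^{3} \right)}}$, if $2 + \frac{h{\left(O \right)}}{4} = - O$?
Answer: $- \frac{1}{116} \approx -0.0086207$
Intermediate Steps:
$h{\left(O \right)} = -8 - 4 O$ ($h{\left(O \right)} = -8 + 4 \left(- O\right) = -8 - 4 O$)
$\frac{1}{h{\left(\left(-3 + 6\right)^{3} \right)}} = \frac{1}{-8 - 4 \left(-3 + 6\right)^{3}} = \frac{1}{-8 - 4 \cdot 3^{3}} = \frac{1}{-8 - 108} = \frac{1}{-116} = - \frac{1}{116}$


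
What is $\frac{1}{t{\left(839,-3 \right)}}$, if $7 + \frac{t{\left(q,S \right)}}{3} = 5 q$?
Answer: $\frac{1}{12564} \approx 7.9592 \cdot 10^{-5}$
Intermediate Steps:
$t{\left(q,S \right)} = -21 + 15 q$ ($t{\left(q,S \right)} = -21 + 3 \cdot 5 q = -21 + 15 q$)
$\frac{1}{t{\left(839,-3 \right)}} = \frac{1}{-21 + 15 \cdot 839} = \frac{1}{-21 + 12585} = \frac{1}{12564}$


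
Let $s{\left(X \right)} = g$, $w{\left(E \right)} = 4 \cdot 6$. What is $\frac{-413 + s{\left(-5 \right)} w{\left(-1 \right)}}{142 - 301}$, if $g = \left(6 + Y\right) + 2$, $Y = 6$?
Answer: $\frac{77}{159} \approx 0.48428$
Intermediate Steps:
$w{\left(E \right)} = 24$
$g = 14$ ($g = \left(6 + 6\right) + 2 = 12 + 2 = 14$)
$s{\left(X \right)} = 14$
$\frac{-413 + s{\left(-5 \right)} w{\left(-1 \right)}}{142 - 301} = \frac{-413 + 14 \cdot 24}{142 - 301} = \frac{-413 + 336}{-159} = \left(-77\right) \left(- \frac{1}{159}\right) = \frac{77}{159}$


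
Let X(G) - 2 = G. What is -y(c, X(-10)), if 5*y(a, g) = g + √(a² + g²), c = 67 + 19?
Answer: 8/5 - 2*√1865/5 ≈ -15.674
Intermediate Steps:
c = 86
X(G) = 2 + G
y(a, g) = g/5 + √(a² + g²)/5 (y(a, g) = (g + √(a² + g²))/5 = g/5 + √(a² + g²)/5)
-y(c, X(-10)) = -((2 - 10)/5 + √(86² + (2 - 10)²)/5) = -((⅕)*(-8) + √(7396 + (-8)²)/5) = -(-8/5 + √(7396 + 64)/5) = -(-8/5 + √7460/5) = -(-8/5 + (2*√1865)/5) = -(-8/5 + 2*√1865/5) = 8/5 - 2*√1865/5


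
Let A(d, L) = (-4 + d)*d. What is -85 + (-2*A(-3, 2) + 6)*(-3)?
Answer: 23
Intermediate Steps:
A(d, L) = d*(-4 + d)
-85 + (-2*A(-3, 2) + 6)*(-3) = -85 + (-(-6)*(-4 - 3) + 6)*(-3) = -85 + (-(-6)*(-7) + 6)*(-3) = -85 + (-2*21 + 6)*(-3) = -85 + (-42 + 6)*(-3) = -85 - 36*(-3) = -85 + 108 = 23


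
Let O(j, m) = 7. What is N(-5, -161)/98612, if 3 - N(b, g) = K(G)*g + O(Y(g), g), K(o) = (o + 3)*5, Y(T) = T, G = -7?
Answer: -806/24653 ≈ -0.032694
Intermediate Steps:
K(o) = 15 + 5*o (K(o) = (3 + o)*5 = 15 + 5*o)
N(b, g) = -4 + 20*g (N(b, g) = 3 - ((15 + 5*(-7))*g + 7) = 3 - ((15 - 35)*g + 7) = 3 - (-20*g + 7) = 3 - (7 - 20*g) = 3 + (-7 + 20*g) = -4 + 20*g)
N(-5, -161)/98612 = (-4 + 20*(-161))/98612 = (-4 - 3220)*(1/98612) = -3224*1/98612 = -806/24653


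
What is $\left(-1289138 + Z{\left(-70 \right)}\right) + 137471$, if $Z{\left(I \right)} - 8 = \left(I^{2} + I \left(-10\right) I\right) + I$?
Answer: $-1195829$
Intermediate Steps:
$Z{\left(I \right)} = 8 + I - 9 I^{2}$ ($Z{\left(I \right)} = 8 + \left(\left(I^{2} + I \left(-10\right) I\right) + I\right) = 8 + \left(\left(I^{2} + - 10 I I\right) + I\right) = 8 + \left(\left(I^{2} - 10 I^{2}\right) + I\right) = 8 - \left(- I + 9 I^{2}\right) = 8 + I - 9 I^{2}$)
$\left(-1289138 + Z{\left(-70 \right)}\right) + 137471 = \left(-1289138 - \left(62 + 44100\right)\right) + 137471 = \left(-1289138 - 44162\right) + 137471 = -1333300 + 137471 = -1195829$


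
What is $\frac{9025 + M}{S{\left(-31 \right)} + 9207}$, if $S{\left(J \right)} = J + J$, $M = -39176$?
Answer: $- \frac{30151}{9145} \approx -3.297$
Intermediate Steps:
$S{\left(J \right)} = 2 J$
$\frac{9025 + M}{S{\left(-31 \right)} + 9207} = \frac{9025 - 39176}{2 \left(-31\right) + 9207} = - \frac{30151}{-62 + 9207} = - \frac{30151}{9145}$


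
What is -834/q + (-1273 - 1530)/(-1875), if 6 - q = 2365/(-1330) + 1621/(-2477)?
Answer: -338250994001/3472561875 ≈ -97.407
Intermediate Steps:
q = 5556099/658882 (q = 6 - (2365/(-1330) + 1621/(-2477)) = 6 - (2365*(-1/1330) + 1621*(-1/2477)) = 6 - (-473/266 - 1621/2477) = 6 - 1*(-1602807/658882) = 6 + 1602807/658882 = 5556099/658882 ≈ 8.4326)
-834/q + (-1273 - 1530)/(-1875) = -834/5556099/658882 + (-1273 - 1530)/(-1875) = -834*658882/5556099 - 2803*(-1/1875) = -183169196/1852033 + 2803/1875 = -338250994001/3472561875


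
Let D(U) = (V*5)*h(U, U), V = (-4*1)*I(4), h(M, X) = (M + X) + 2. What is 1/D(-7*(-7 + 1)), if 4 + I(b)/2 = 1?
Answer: 1/10320 ≈ 9.6899e-5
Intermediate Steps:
h(M, X) = 2 + M + X
I(b) = -6 (I(b) = -8 + 2*1 = -8 + 2 = -6)
V = 24 (V = -4*1*(-6) = -4*(-6) = 24)
D(U) = 240 + 240*U (D(U) = (24*5)*(2 + U + U) = 120*(2 + 2*U) = 240 + 240*U)
1/D(-7*(-7 + 1)) = 1/(240 + 240*(-7*(-7 + 1))) = 1/(240 + 240*(-7*(-6))) = 1/(240 + 240*42) = 1/(240 + 10080) = 1/10320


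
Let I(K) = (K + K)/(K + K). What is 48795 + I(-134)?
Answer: 48796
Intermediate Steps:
I(K) = 1 (I(K) = (2*K)/((2*K)) = (2*K)*(1/(2*K)) = 1)
48795 + I(-134) = 48795 + 1 = 48796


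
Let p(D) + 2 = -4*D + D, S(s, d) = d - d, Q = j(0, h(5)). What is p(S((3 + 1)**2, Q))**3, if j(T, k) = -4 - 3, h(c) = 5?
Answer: -8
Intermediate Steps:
j(T, k) = -7
Q = -7
S(s, d) = 0
p(D) = -2 - 3*D (p(D) = -2 + (-4*D + D) = -2 - 3*D)
p(S((3 + 1)**2, Q))**3 = (-2 - 3*0)**3 = (-2 + 0)**3 = (-2)**3 = -8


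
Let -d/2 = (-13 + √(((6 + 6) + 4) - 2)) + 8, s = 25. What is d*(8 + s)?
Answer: 330 - 66*√14 ≈ 83.051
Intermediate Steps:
d = 10 - 2*√14 (d = -2*((-13 + √(((6 + 6) + 4) - 2)) + 8) = -2*((-13 + √((12 + 4) - 2)) + 8) = -2*((-13 + √(16 - 2)) + 8) = -2*((-13 + √14) + 8) = -2*(-5 + √14) = 10 - 2*√14 ≈ 2.5167)
d*(8 + s) = (10 - 2*√14)*(8 + 25) = (10 - 2*√14)*33 = 330 - 66*√14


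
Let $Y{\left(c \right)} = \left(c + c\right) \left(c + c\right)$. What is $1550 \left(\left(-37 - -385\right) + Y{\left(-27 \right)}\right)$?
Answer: $5059200$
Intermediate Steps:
$Y{\left(c \right)} = 4 c^{2}$ ($Y{\left(c \right)} = 2 c 2 c = 4 c^{2}$)
$1550 \left(\left(-37 - -385\right) + Y{\left(-27 \right)}\right) = 1550 \left(\left(-37 - -385\right) + 4 \left(-27\right)^{2}\right) = 1550 \left(\left(-37 + 385\right) + 4 \cdot 729\right) = 1550 \left(348 + 2916\right) = 1550 \cdot 3264 = 5059200$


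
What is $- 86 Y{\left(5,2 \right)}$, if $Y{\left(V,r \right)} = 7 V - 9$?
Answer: $-2236$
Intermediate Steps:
$Y{\left(V,r \right)} = -9 + 7 V$
$- 86 Y{\left(5,2 \right)} = - 86 \left(-9 + 7 \cdot 5\right) = - 86 \left(-9 + 35\right) = \left(-86\right) 26 = -2236$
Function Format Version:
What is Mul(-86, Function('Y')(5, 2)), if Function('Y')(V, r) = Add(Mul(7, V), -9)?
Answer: -2236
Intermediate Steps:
Function('Y')(V, r) = Add(-9, Mul(7, V))
Mul(-86, Function('Y')(5, 2)) = Mul(-86, Add(-9, Mul(7, 5))) = Mul(-86, Add(-9, 35)) = Mul(-86, 26) = -2236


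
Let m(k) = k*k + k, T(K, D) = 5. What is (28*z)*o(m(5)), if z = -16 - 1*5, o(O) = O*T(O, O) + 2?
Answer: -89376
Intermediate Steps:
m(k) = k + k² (m(k) = k² + k = k + k²)
o(O) = 2 + 5*O (o(O) = O*5 + 2 = 5*O + 2 = 2 + 5*O)
z = -21 (z = -16 - 5 = -21)
(28*z)*o(m(5)) = (28*(-21))*(2 + 5*(5*(1 + 5))) = -588*(2 + 5*(5*6)) = -588*(2 + 5*30) = -588*(2 + 150) = -588*152 = -89376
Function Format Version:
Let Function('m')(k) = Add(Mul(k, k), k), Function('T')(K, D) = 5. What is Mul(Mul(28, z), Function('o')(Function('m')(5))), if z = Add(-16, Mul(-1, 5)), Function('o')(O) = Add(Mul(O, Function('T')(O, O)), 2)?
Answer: -89376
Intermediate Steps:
Function('m')(k) = Add(k, Pow(k, 2)) (Function('m')(k) = Add(Pow(k, 2), k) = Add(k, Pow(k, 2)))
Function('o')(O) = Add(2, Mul(5, O)) (Function('o')(O) = Add(Mul(O, 5), 2) = Add(Mul(5, O), 2) = Add(2, Mul(5, O)))
z = -21 (z = Add(-16, -5) = -21)
Mul(Mul(28, z), Function('o')(Function('m')(5))) = Mul(Mul(28, -21), Add(2, Mul(5, Mul(5, Add(1, 5))))) = Mul(-588, Add(2, Mul(5, Mul(5, 6)))) = Mul(-588, Add(2, Mul(5, 30))) = Mul(-588, Add(2, 150)) = Mul(-588, 152) = -89376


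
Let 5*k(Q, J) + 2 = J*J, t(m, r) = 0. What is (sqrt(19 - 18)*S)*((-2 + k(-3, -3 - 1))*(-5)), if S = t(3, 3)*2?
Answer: 0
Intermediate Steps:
k(Q, J) = -2/5 + J**2/5 (k(Q, J) = -2/5 + (J*J)/5 = -2/5 + J**2/5)
S = 0 (S = 0*2 = 0)
(sqrt(19 - 18)*S)*((-2 + k(-3, -3 - 1))*(-5)) = (sqrt(19 - 18)*0)*((-2 + (-2/5 + (-3 - 1)**2/5))*(-5)) = (sqrt(1)*0)*((-2 + (-2/5 + (1/5)*(-4)**2))*(-5)) = (1*0)*((-2 + (-2/5 + (1/5)*16))*(-5)) = 0*((-2 + (-2/5 + 16/5))*(-5)) = 0*((-2 + 14/5)*(-5)) = 0*((4/5)*(-5)) = 0*(-4) = 0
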